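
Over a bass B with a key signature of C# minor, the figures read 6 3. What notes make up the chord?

A third above B in this key is D#.
A sixth above B in this key is G#.
Together with the bass B, this spells G# minor in first inversion.

B, D#, G#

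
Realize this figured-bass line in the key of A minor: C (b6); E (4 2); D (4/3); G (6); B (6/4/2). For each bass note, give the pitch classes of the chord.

C, E, Ab | E, F, A, C | D, F, G, B | G, B, E | B, C, E, G

C (b6/3): C, E, Ab.
E (6/4/2): E, F, A, C.
D (6/4/3): D, F, G, B.
G (6/3): G, B, E.
B (6/4/2): B, C, E, G.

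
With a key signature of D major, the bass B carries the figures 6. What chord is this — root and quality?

The figures 6 indicate a triad in first inversion.
In first inversion the root lies a sixth above the bass: a sixth above B in D major is G.
The chord tones are B, D, G, giving G major.

G major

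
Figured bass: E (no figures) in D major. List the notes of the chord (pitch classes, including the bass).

An unfigured bass implies 5/3.
A third above E in this key is G.
A fifth above E in this key is B.
Together with the bass E, this spells E minor in root position.

E, G, B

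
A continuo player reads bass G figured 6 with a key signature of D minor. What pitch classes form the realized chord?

The written figures 6 are shorthand for 6/3: the 3 is implied.
A third above G in this key is Bb.
A sixth above G in this key is E.
Together with the bass G, this spells E diminished in first inversion.

G, Bb, E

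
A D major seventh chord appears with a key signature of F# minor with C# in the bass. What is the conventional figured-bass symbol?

C# is the seventh of D major seventh, so the chord is in third inversion.
A seventh chord in third inversion is figured 6/4/2, conventionally abbreviated 4/2.

4/2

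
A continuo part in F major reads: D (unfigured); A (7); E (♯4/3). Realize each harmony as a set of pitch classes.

D (5/3): D, F, A.
A (7/5/3): A, C, E, G.
E (6/#4/3): E, G, A#, C.

D, F, A | A, C, E, G | E, G, A#, C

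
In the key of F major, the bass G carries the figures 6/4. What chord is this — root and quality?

C major

The figures 6/4 indicate a triad in second inversion.
In second inversion the root lies a fourth above the bass: a fourth above G in F major is C.
The chord tones are G, C, E, giving C major.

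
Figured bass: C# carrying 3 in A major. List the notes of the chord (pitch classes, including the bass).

The written figures 3 are shorthand for 5/3: the 5 is implied.
A third above C# in this key is E.
A fifth above C# in this key is G#.
Together with the bass C#, this spells C# minor in root position.

C#, E, G#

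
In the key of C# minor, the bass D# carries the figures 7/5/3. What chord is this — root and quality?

D# half-diminished seventh

The figures 7/5/3 indicate a seventh chord in root position.
In root position the bass is the root, so the root is D#.
The chord tones are D#, F#, A, C#, giving D# half-diminished seventh.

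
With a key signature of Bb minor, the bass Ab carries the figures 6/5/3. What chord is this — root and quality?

F minor seventh

The figures 6/5/3 indicate a seventh chord in first inversion.
In first inversion the root lies a sixth above the bass: a sixth above Ab in Bb minor is F.
The chord tones are Ab, C, Eb, F, giving F minor seventh.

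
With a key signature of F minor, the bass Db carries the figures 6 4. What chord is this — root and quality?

G diminished

The figures 6 4 indicate a triad in second inversion.
In second inversion the root lies a fourth above the bass: a fourth above Db in F minor is G.
The chord tones are Db, G, Bb, giving G diminished.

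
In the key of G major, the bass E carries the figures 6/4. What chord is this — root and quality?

A minor

The figures 6/4 indicate a triad in second inversion.
In second inversion the root lies a fourth above the bass: a fourth above E in G major is A.
The chord tones are E, A, C, giving A minor.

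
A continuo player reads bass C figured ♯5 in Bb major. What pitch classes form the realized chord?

C, Eb, G#

The written figures ♯5 are shorthand for 5/3: the 3 is implied.
A third above C in this key is Eb.
A fifth above C in this key is G, raised to G# by the sharp.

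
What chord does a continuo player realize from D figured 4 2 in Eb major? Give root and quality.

The figures 4 2 indicate a seventh chord in third inversion.
In third inversion the root lies a second above the bass: a second above D in Eb major is Eb.
The chord tones are D, Eb, G, Bb, giving Eb major seventh.

Eb major seventh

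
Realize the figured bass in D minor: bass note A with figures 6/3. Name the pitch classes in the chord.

A, C, F

A third above A in this key is C.
A sixth above A in this key is F.
Together with the bass A, this spells F major in first inversion.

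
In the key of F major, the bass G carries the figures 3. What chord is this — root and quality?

G minor

The figures 3 indicate a triad in root position.
In root position the bass is the root, so the root is G.
The chord tones are G, Bb, D, giving G minor.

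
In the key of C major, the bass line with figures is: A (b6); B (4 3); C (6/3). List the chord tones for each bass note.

A, C, Fb | B, D, E, G | C, E, A

A (b6/3): A, C, Fb.
B (6/4/3): B, D, E, G.
C (6/3): C, E, A.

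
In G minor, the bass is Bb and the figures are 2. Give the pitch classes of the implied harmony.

The written figures 2 are shorthand for 6/4/2: the 6/4 are implied.
A second above Bb in this key is C.
A fourth above Bb in this key is Eb.
A sixth above Bb in this key is G.
Together with the bass Bb, this spells C minor seventh in third inversion.

Bb, C, Eb, G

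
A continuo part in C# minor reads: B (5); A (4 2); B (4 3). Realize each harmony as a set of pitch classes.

B, D#, F# | A, B, D#, F# | B, D#, E, G#

B (5/3): B, D#, F#.
A (6/4/2): A, B, D#, F#.
B (6/4/3): B, D#, E, G#.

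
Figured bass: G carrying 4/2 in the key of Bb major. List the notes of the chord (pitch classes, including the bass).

G, A, C, Eb

The written figures 4/2 are shorthand for 6/4/2: the 6 is implied.
A second above G in this key is A.
A fourth above G in this key is C.
A sixth above G in this key is Eb.
Together with the bass G, this spells A half-diminished seventh in third inversion.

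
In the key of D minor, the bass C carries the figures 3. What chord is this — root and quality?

C major

The figures 3 indicate a triad in root position.
In root position the bass is the root, so the root is C.
The chord tones are C, E, G, giving C major.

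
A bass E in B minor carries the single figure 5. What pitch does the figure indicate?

B

Counting 4 letter steps above E lands on B; in B minor, that letter is B.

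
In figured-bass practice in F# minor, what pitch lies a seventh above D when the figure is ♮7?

C

Counting 6 letter steps above D lands on C; in F# minor, that letter is C#.
The ♮7 figure makes it natural, giving C.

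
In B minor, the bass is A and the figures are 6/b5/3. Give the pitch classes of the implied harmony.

A, C#, Eb, F#

A third above A in this key is C#.
A fifth above A in this key is E, lowered to Eb by the flat.
A sixth above A in this key is F#.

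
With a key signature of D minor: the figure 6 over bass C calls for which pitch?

A

Counting 5 letter steps above C lands on A; in D minor, that letter is A.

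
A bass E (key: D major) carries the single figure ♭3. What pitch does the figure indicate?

Counting 2 letter steps above E lands on G; in D major, that letter is G.
The b3 figure lowers it a semitone, giving Gb.

Gb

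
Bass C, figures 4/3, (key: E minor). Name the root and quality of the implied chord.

F# half-diminished seventh

The figures 4/3 indicate a seventh chord in second inversion.
In second inversion the root lies a fourth above the bass: a fourth above C in E minor is F#.
The chord tones are C, E, F#, A, giving F# half-diminished seventh.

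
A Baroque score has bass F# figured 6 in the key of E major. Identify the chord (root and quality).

D# diminished

The figures 6 indicate a triad in first inversion.
In first inversion the root lies a sixth above the bass: a sixth above F# in E major is D#.
The chord tones are F#, A, D#, giving D# diminished.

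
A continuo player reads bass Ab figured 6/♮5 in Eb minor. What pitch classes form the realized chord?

The written figures 6/♮5 are shorthand for 6/5/3: the 3 is implied.
A third above Ab in this key is Cb.
A fifth above Ab in this key is Eb, made natural (E) by the ♮ figure.
A sixth above Ab in this key is F.

Ab, Cb, E, F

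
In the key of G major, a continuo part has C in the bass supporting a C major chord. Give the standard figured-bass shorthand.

no figures

C is the root of C major, so the chord is in root position.
A triad in root position is figured 5/3, conventionally abbreviated (no figures — root-position triad).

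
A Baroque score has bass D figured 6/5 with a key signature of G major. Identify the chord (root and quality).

The figures 6/5 indicate a seventh chord in first inversion.
In first inversion the root lies a sixth above the bass: a sixth above D in G major is B.
The chord tones are D, F#, A, B, giving B minor seventh.

B minor seventh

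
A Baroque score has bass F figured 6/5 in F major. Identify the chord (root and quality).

The figures 6/5 indicate a seventh chord in first inversion.
In first inversion the root lies a sixth above the bass: a sixth above F in F major is D.
The chord tones are F, A, C, D, giving D minor seventh.

D minor seventh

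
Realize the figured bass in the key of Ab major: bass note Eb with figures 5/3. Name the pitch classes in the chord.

A third above Eb in this key is G.
A fifth above Eb in this key is Bb.
Together with the bass Eb, this spells Eb major in root position.

Eb, G, Bb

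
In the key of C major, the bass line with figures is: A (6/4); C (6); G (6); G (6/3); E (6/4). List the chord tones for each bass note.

A, D, F | C, E, A | G, B, E | G, B, E | E, A, C

A (6/4): A, D, F.
C (6/3): C, E, A.
G (6/3): G, B, E.
G (6/3): G, B, E.
E (6/4): E, A, C.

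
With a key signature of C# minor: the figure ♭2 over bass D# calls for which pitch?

Counting 1 letter step above D# lands on E; in C# minor, that letter is E.
The b2 figure lowers it a semitone, giving Eb.

Eb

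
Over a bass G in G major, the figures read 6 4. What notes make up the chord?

A fourth above G in this key is C.
A sixth above G in this key is E.
Together with the bass G, this spells C major in second inversion.

G, C, E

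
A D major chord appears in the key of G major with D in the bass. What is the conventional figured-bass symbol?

D is the root of D major, so the chord is in root position.
A triad in root position is figured 5/3, conventionally abbreviated (no figures — root-position triad).

no figures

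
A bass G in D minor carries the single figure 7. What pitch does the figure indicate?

F

Counting 6 letter steps above G lands on F; in D minor, that letter is F.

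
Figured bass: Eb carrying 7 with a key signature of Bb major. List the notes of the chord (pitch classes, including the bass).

Eb, G, Bb, D

The written figures 7 are shorthand for 7/5/3: the 5/3 are implied.
A third above Eb in this key is G.
A fifth above Eb in this key is Bb.
A seventh above Eb in this key is D.
Together with the bass Eb, this spells Eb major seventh in root position.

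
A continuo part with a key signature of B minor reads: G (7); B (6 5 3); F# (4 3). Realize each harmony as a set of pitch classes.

G (7/5/3): G, B, D, F#.
B (6/5/3): B, D, F#, G.
F# (6/4/3): F#, A, B, D.

G, B, D, F# | B, D, F#, G | F#, A, B, D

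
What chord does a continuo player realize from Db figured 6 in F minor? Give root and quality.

Bb minor

The figures 6 indicate a triad in first inversion.
In first inversion the root lies a sixth above the bass: a sixth above Db in F minor is Bb.
The chord tones are Db, F, Bb, giving Bb minor.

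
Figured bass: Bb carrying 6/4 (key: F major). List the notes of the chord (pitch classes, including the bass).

Bb, E, G

A fourth above Bb in this key is E.
A sixth above Bb in this key is G.
Together with the bass Bb, this spells E diminished in second inversion.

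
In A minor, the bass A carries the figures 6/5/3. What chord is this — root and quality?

F major seventh

The figures 6/5/3 indicate a seventh chord in first inversion.
In first inversion the root lies a sixth above the bass: a sixth above A in A minor is F.
The chord tones are A, C, E, F, giving F major seventh.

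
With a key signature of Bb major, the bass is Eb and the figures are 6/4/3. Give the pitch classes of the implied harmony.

A third above Eb in this key is G.
A fourth above Eb in this key is A.
A sixth above Eb in this key is C.
Together with the bass Eb, this spells A half-diminished seventh in second inversion.

Eb, G, A, C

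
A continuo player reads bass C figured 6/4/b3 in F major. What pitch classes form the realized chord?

C, Eb, F, A

A third above C in this key is E, lowered to Eb by the flat.
A fourth above C in this key is F.
A sixth above C in this key is A.
Together with the bass C, this spells F dominant seventh in second inversion.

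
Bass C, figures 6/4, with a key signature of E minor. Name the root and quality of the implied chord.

F# diminished

The figures 6/4 indicate a triad in second inversion.
In second inversion the root lies a fourth above the bass: a fourth above C in E minor is F#.
The chord tones are C, F#, A, giving F# diminished.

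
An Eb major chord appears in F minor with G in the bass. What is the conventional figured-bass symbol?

6

G is the third of Eb major, so the chord is in first inversion.
A triad in first inversion is figured 6/3, conventionally abbreviated 6.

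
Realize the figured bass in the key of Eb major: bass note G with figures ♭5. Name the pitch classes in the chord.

The written figures ♭5 are shorthand for 5/3: the 3 is implied.
A third above G in this key is Bb.
A fifth above G in this key is D, lowered to Db by the flat.
Together with the bass G, this spells G diminished in root position.

G, Bb, Db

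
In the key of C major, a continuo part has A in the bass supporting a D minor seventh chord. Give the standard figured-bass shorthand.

A is the fifth of D minor seventh, so the chord is in second inversion.
A seventh chord in second inversion is figured 6/4/3, conventionally abbreviated 4/3.

4/3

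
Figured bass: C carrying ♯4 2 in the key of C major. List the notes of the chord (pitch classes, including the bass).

The written figures ♯4 2 are shorthand for 6/4/2: the 6 is implied.
A second above C in this key is D.
A fourth above C in this key is F, raised to F# by the sharp.
A sixth above C in this key is A.
Together with the bass C, this spells D dominant seventh in third inversion.

C, D, F#, A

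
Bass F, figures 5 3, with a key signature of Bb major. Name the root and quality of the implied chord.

F major

The figures 5 3 indicate a triad in root position.
In root position the bass is the root, so the root is F.
The chord tones are F, A, C, giving F major.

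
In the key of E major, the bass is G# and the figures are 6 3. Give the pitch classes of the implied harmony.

A third above G# in this key is B.
A sixth above G# in this key is E.
Together with the bass G#, this spells E major in first inversion.

G#, B, E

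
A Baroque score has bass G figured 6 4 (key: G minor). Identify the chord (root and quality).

The figures 6 4 indicate a triad in second inversion.
In second inversion the root lies a fourth above the bass: a fourth above G in G minor is C.
The chord tones are G, C, Eb, giving C minor.

C minor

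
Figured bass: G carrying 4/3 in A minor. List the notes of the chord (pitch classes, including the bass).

G, B, C, E

The written figures 4/3 are shorthand for 6/4/3: the 6 is implied.
A third above G in this key is B.
A fourth above G in this key is C.
A sixth above G in this key is E.
Together with the bass G, this spells C major seventh in second inversion.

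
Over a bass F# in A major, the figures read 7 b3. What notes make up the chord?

F#, Ab, C#, E

The written figures 7 b3 are shorthand for 7/5/3: the 5 is implied.
A third above F# in this key is A, lowered to Ab by the flat.
A fifth above F# in this key is C#.
A seventh above F# in this key is E.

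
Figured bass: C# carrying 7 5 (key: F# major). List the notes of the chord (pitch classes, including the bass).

C#, E#, G#, B

The written figures 7 5 are shorthand for 7/5/3: the 3 is implied.
A third above C# in this key is E#.
A fifth above C# in this key is G#.
A seventh above C# in this key is B.
Together with the bass C#, this spells C# dominant seventh in root position.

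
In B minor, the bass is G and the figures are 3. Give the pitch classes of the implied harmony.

G, B, D

The written figures 3 are shorthand for 5/3: the 5 is implied.
A third above G in this key is B.
A fifth above G in this key is D.
Together with the bass G, this spells G major in root position.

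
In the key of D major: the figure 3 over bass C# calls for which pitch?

Counting 2 letter steps above C# lands on E; in D major, that letter is E.

E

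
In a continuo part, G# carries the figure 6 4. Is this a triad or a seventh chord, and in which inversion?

triad, second inversion

Intervals of 6/4 above the bass form a triad; the bass is the fifth, so this is second inversion.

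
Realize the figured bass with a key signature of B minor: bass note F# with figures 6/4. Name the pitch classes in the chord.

A fourth above F# in this key is B.
A sixth above F# in this key is D.
Together with the bass F#, this spells B minor in second inversion.

F#, B, D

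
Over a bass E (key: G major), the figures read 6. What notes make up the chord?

The written figures 6 are shorthand for 6/3: the 3 is implied.
A third above E in this key is G.
A sixth above E in this key is C.
Together with the bass E, this spells C major in first inversion.

E, G, C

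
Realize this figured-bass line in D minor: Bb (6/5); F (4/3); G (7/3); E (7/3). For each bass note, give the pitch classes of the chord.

Bb (6/5/3): Bb, D, F, G.
F (6/4/3): F, A, Bb, D.
G (7/5/3): G, Bb, D, F.
E (7/5/3): E, G, Bb, D.

Bb, D, F, G | F, A, Bb, D | G, Bb, D, F | E, G, Bb, D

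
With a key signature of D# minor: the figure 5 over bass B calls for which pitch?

F#

Counting 4 letter steps above B lands on F; in D# minor, that letter is F#.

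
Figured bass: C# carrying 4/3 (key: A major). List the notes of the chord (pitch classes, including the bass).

C#, E, F#, A

The written figures 4/3 are shorthand for 6/4/3: the 6 is implied.
A third above C# in this key is E.
A fourth above C# in this key is F#.
A sixth above C# in this key is A.
Together with the bass C#, this spells F# minor seventh in second inversion.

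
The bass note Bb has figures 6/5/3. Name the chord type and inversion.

Intervals of 6/5/3 above the bass form a seventh chord; the bass is the third, so this is first inversion.

seventh chord, first inversion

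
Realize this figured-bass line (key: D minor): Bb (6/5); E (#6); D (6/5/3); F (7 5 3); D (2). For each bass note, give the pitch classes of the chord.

Bb (6/5/3): Bb, D, F, G.
E (#6/3): E, G, C#.
D (6/5/3): D, F, A, Bb.
F (7/5/3): F, A, C, E.
D (6/4/2): D, E, G, Bb.

Bb, D, F, G | E, G, C# | D, F, A, Bb | F, A, C, E | D, E, G, Bb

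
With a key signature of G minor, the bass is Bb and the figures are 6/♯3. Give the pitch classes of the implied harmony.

Bb, D#, G

A third above Bb in this key is D, raised to D# by the sharp.
A sixth above Bb in this key is G.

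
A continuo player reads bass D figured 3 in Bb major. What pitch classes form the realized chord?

The written figures 3 are shorthand for 5/3: the 5 is implied.
A third above D in this key is F.
A fifth above D in this key is A.
Together with the bass D, this spells D minor in root position.

D, F, A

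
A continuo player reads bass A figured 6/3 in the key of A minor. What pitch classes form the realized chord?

A third above A in this key is C.
A sixth above A in this key is F.
Together with the bass A, this spells F major in first inversion.

A, C, F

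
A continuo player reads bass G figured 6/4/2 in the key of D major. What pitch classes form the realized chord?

A second above G in this key is A.
A fourth above G in this key is C#.
A sixth above G in this key is E.
Together with the bass G, this spells A dominant seventh in third inversion.

G, A, C#, E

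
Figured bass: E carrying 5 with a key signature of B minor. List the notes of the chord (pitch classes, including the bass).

E, G, B

The written figures 5 are shorthand for 5/3: the 3 is implied.
A third above E in this key is G.
A fifth above E in this key is B.
Together with the bass E, this spells E minor in root position.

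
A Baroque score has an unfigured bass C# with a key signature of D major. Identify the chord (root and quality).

C# diminished

An unfigured bass indicates a triad in root position.
In root position the bass is the root, so the root is C#.
The chord tones are C#, E, G, giving C# diminished.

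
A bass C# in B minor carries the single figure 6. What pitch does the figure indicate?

Counting 5 letter steps above C# lands on A; in B minor, that letter is A.

A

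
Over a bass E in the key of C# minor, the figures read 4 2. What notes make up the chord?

E, F#, A, C#

The written figures 4 2 are shorthand for 6/4/2: the 6 is implied.
A second above E in this key is F#.
A fourth above E in this key is A.
A sixth above E in this key is C#.
Together with the bass E, this spells F# minor seventh in third inversion.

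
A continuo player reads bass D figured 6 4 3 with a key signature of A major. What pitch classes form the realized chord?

D, F#, G#, B

A third above D in this key is F#.
A fourth above D in this key is G#.
A sixth above D in this key is B.
Together with the bass D, this spells G# half-diminished seventh in second inversion.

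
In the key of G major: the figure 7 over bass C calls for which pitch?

B

Counting 6 letter steps above C lands on B; in G major, that letter is B.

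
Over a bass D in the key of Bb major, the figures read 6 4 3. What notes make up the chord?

A third above D in this key is F.
A fourth above D in this key is G.
A sixth above D in this key is Bb.
Together with the bass D, this spells G minor seventh in second inversion.

D, F, G, Bb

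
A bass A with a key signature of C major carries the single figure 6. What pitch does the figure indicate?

Counting 5 letter steps above A lands on F; in C major, that letter is F.

F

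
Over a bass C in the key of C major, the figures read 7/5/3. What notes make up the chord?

A third above C in this key is E.
A fifth above C in this key is G.
A seventh above C in this key is B.
Together with the bass C, this spells C major seventh in root position.

C, E, G, B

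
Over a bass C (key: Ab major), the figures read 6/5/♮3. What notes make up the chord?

C, E, G, Ab

A third above C in this key is Eb, made natural (E) by the ♮ figure.
A fifth above C in this key is G.
A sixth above C in this key is Ab.
Together with the bass C, this spells Ab augmented major seventh in first inversion.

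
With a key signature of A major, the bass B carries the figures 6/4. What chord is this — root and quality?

E major

The figures 6/4 indicate a triad in second inversion.
In second inversion the root lies a fourth above the bass: a fourth above B in A major is E.
The chord tones are B, E, G#, giving E major.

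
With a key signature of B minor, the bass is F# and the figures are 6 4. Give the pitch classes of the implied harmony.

A fourth above F# in this key is B.
A sixth above F# in this key is D.
Together with the bass F#, this spells B minor in second inversion.

F#, B, D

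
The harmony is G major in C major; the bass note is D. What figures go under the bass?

D is the fifth of G major, so the chord is in second inversion.
A triad in second inversion is figured 6/4, conventionally abbreviated 6/4.

6/4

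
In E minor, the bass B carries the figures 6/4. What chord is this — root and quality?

E minor

The figures 6/4 indicate a triad in second inversion.
In second inversion the root lies a fourth above the bass: a fourth above B in E minor is E.
The chord tones are B, E, G, giving E minor.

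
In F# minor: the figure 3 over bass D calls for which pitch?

Counting 2 letter steps above D lands on F; in F# minor, that letter is F#.

F#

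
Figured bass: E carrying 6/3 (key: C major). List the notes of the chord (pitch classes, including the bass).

A third above E in this key is G.
A sixth above E in this key is C.
Together with the bass E, this spells C major in first inversion.

E, G, C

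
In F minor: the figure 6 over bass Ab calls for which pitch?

F

Counting 5 letter steps above Ab lands on F; in F minor, that letter is F.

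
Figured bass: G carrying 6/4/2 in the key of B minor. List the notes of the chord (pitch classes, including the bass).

G, A, C#, E

A second above G in this key is A.
A fourth above G in this key is C#.
A sixth above G in this key is E.
Together with the bass G, this spells A dominant seventh in third inversion.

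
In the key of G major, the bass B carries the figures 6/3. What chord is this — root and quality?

G major

The figures 6/3 indicate a triad in first inversion.
In first inversion the root lies a sixth above the bass: a sixth above B in G major is G.
The chord tones are B, D, G, giving G major.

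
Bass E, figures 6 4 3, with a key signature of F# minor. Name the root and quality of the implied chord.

A major seventh

The figures 6 4 3 indicate a seventh chord in second inversion.
In second inversion the root lies a fourth above the bass: a fourth above E in F# minor is A.
The chord tones are E, G#, A, C#, giving A major seventh.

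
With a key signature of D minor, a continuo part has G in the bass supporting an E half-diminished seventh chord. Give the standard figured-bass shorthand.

6/5

G is the third of E half-diminished seventh, so the chord is in first inversion.
A seventh chord in first inversion is figured 6/5/3, conventionally abbreviated 6/5.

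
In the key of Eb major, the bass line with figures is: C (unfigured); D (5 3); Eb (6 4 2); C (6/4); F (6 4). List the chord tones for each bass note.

C, Eb, G | D, F, Ab | Eb, F, Ab, C | C, F, Ab | F, Bb, D

C (5/3): C, Eb, G.
D (5/3): D, F, Ab.
Eb (6/4/2): Eb, F, Ab, C.
C (6/4): C, F, Ab.
F (6/4): F, Bb, D.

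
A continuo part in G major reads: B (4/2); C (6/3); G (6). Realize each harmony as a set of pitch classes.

B (6/4/2): B, C, E, G.
C (6/3): C, E, A.
G (6/3): G, B, E.

B, C, E, G | C, E, A | G, B, E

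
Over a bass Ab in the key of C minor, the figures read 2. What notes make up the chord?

Ab, Bb, D, F

The written figures 2 are shorthand for 6/4/2: the 6/4 are implied.
A second above Ab in this key is Bb.
A fourth above Ab in this key is D.
A sixth above Ab in this key is F.
Together with the bass Ab, this spells Bb dominant seventh in third inversion.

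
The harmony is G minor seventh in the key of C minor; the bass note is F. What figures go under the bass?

4/2

F is the seventh of G minor seventh, so the chord is in third inversion.
A seventh chord in third inversion is figured 6/4/2, conventionally abbreviated 4/2.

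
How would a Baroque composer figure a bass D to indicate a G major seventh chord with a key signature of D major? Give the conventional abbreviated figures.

D is the fifth of G major seventh, so the chord is in second inversion.
A seventh chord in second inversion is figured 6/4/3, conventionally abbreviated 4/3.

4/3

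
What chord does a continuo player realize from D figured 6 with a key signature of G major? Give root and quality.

B minor

The figures 6 indicate a triad in first inversion.
In first inversion the root lies a sixth above the bass: a sixth above D in G major is B.
The chord tones are D, F#, B, giving B minor.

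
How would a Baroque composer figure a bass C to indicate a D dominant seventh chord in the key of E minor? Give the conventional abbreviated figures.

C is the seventh of D dominant seventh, so the chord is in third inversion.
A seventh chord in third inversion is figured 6/4/2, conventionally abbreviated 4/2.

4/2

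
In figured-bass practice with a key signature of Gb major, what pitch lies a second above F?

Gb

Counting 1 letter step above F lands on G; in Gb major, that letter is Gb.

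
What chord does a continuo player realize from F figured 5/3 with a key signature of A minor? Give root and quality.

F major

The figures 5/3 indicate a triad in root position.
In root position the bass is the root, so the root is F.
The chord tones are F, A, C, giving F major.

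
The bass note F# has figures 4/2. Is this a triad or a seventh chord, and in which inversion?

seventh chord, third inversion

4/2 is shorthand for 6/4/2.
Intervals of 6/4/2 above the bass form a seventh chord; the bass is the seventh, so this is third inversion.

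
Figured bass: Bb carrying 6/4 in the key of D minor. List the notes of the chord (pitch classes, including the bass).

Bb, E, G

A fourth above Bb in this key is E.
A sixth above Bb in this key is G.
Together with the bass Bb, this spells E diminished in second inversion.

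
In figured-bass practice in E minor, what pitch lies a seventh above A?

G

Counting 6 letter steps above A lands on G; in E minor, that letter is G.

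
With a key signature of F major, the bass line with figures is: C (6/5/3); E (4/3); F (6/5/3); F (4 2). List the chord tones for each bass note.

C (6/5/3): C, E, G, A.
E (6/4/3): E, G, A, C.
F (6/5/3): F, A, C, D.
F (6/4/2): F, G, Bb, D.

C, E, G, A | E, G, A, C | F, A, C, D | F, G, Bb, D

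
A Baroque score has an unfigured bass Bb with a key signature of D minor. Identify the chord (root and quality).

Bb major

An unfigured bass indicates a triad in root position.
In root position the bass is the root, so the root is Bb.
The chord tones are Bb, D, F, giving Bb major.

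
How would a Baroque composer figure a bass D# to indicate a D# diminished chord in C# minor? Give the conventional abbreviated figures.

D# is the root of D# diminished, so the chord is in root position.
A triad in root position is figured 5/3, conventionally abbreviated (no figures — root-position triad).

no figures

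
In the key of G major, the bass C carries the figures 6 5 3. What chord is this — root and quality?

A minor seventh

The figures 6 5 3 indicate a seventh chord in first inversion.
In first inversion the root lies a sixth above the bass: a sixth above C in G major is A.
The chord tones are C, E, G, A, giving A minor seventh.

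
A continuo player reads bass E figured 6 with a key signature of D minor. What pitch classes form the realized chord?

E, G, C

The written figures 6 are shorthand for 6/3: the 3 is implied.
A third above E in this key is G.
A sixth above E in this key is C.
Together with the bass E, this spells C major in first inversion.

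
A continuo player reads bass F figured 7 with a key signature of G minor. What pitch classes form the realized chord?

F, A, C, Eb

The written figures 7 are shorthand for 7/5/3: the 5/3 are implied.
A third above F in this key is A.
A fifth above F in this key is C.
A seventh above F in this key is Eb.
Together with the bass F, this spells F dominant seventh in root position.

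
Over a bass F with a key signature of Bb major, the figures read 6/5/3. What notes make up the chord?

A third above F in this key is A.
A fifth above F in this key is C.
A sixth above F in this key is D.
Together with the bass F, this spells D minor seventh in first inversion.

F, A, C, D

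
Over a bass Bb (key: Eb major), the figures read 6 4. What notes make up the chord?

Bb, Eb, G

A fourth above Bb in this key is Eb.
A sixth above Bb in this key is G.
Together with the bass Bb, this spells Eb major in second inversion.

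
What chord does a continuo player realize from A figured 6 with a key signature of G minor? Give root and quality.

F major

The figures 6 indicate a triad in first inversion.
In first inversion the root lies a sixth above the bass: a sixth above A in G minor is F.
The chord tones are A, C, F, giving F major.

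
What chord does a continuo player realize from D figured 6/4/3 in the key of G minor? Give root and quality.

The figures 6/4/3 indicate a seventh chord in second inversion.
In second inversion the root lies a fourth above the bass: a fourth above D in G minor is G.
The chord tones are D, F, G, Bb, giving G minor seventh.

G minor seventh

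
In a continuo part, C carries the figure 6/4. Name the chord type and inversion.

Intervals of 6/4 above the bass form a triad; the bass is the fifth, so this is second inversion.

triad, second inversion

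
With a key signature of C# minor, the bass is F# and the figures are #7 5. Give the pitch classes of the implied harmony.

The written figures #7 5 are shorthand for 7/5/3: the 3 is implied.
A third above F# in this key is A.
A fifth above F# in this key is C#.
A seventh above F# in this key is E, raised to E# by the sharp.
Together with the bass F#, this spells F# minor-major seventh in root position.

F#, A, C#, E#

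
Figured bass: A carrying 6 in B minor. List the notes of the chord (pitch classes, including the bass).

A, C#, F#

The written figures 6 are shorthand for 6/3: the 3 is implied.
A third above A in this key is C#.
A sixth above A in this key is F#.
Together with the bass A, this spells F# minor in first inversion.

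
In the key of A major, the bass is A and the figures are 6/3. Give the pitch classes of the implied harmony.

A third above A in this key is C#.
A sixth above A in this key is F#.
Together with the bass A, this spells F# minor in first inversion.

A, C#, F#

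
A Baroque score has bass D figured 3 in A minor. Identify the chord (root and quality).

D minor

The figures 3 indicate a triad in root position.
In root position the bass is the root, so the root is D.
The chord tones are D, F, A, giving D minor.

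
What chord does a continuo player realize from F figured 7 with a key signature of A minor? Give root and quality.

The figures 7 indicate a seventh chord in root position.
In root position the bass is the root, so the root is F.
The chord tones are F, A, C, E, giving F major seventh.

F major seventh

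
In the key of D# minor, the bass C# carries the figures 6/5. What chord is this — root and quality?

The figures 6/5 indicate a seventh chord in first inversion.
In first inversion the root lies a sixth above the bass: a sixth above C# in D# minor is A#.
The chord tones are C#, E#, G#, A#, giving A# minor seventh.

A# minor seventh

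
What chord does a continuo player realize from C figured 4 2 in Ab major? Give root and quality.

Db major seventh

The figures 4 2 indicate a seventh chord in third inversion.
In third inversion the root lies a second above the bass: a second above C in Ab major is Db.
The chord tones are C, Db, F, Ab, giving Db major seventh.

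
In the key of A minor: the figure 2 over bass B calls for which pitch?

Counting 1 letter step above B lands on C; in A minor, that letter is C.

C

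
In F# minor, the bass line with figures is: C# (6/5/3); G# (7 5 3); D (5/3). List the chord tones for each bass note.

C# (6/5/3): C#, E, G#, A.
G# (7/5/3): G#, B, D, F#.
D (5/3): D, F#, A.

C#, E, G#, A | G#, B, D, F# | D, F#, A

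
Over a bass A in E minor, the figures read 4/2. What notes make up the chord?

The written figures 4/2 are shorthand for 6/4/2: the 6 is implied.
A second above A in this key is B.
A fourth above A in this key is D.
A sixth above A in this key is F#.
Together with the bass A, this spells B minor seventh in third inversion.

A, B, D, F#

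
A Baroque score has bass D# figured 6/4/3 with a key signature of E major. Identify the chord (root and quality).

The figures 6/4/3 indicate a seventh chord in second inversion.
In second inversion the root lies a fourth above the bass: a fourth above D# in E major is G#.
The chord tones are D#, F#, G#, B, giving G# minor seventh.

G# minor seventh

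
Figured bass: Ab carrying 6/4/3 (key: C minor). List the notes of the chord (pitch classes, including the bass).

Ab, C, D, F

A third above Ab in this key is C.
A fourth above Ab in this key is D.
A sixth above Ab in this key is F.
Together with the bass Ab, this spells D half-diminished seventh in second inversion.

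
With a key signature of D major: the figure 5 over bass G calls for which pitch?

Counting 4 letter steps above G lands on D; in D major, that letter is D.

D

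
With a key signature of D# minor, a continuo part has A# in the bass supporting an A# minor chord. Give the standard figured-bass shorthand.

no figures

A# is the root of A# minor, so the chord is in root position.
A triad in root position is figured 5/3, conventionally abbreviated (no figures — root-position triad).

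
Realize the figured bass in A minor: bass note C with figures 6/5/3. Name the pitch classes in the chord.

A third above C in this key is E.
A fifth above C in this key is G.
A sixth above C in this key is A.
Together with the bass C, this spells A minor seventh in first inversion.

C, E, G, A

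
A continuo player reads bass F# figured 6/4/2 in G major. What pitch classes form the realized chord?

A second above F# in this key is G.
A fourth above F# in this key is B.
A sixth above F# in this key is D.
Together with the bass F#, this spells G major seventh in third inversion.

F#, G, B, D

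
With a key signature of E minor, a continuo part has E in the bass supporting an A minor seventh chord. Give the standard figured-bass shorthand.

E is the fifth of A minor seventh, so the chord is in second inversion.
A seventh chord in second inversion is figured 6/4/3, conventionally abbreviated 4/3.

4/3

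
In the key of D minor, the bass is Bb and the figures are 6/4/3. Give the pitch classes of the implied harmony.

Bb, D, E, G

A third above Bb in this key is D.
A fourth above Bb in this key is E.
A sixth above Bb in this key is G.
Together with the bass Bb, this spells E half-diminished seventh in second inversion.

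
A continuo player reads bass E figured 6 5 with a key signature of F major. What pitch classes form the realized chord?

The written figures 6 5 are shorthand for 6/5/3: the 3 is implied.
A third above E in this key is G.
A fifth above E in this key is Bb.
A sixth above E in this key is C.
Together with the bass E, this spells C dominant seventh in first inversion.

E, G, Bb, C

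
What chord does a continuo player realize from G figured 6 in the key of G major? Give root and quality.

The figures 6 indicate a triad in first inversion.
In first inversion the root lies a sixth above the bass: a sixth above G in G major is E.
The chord tones are G, B, E, giving E minor.

E minor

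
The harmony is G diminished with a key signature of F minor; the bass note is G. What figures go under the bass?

no figures

G is the root of G diminished, so the chord is in root position.
A triad in root position is figured 5/3, conventionally abbreviated (no figures — root-position triad).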